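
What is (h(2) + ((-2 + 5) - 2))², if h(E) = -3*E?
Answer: 25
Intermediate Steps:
(h(2) + ((-2 + 5) - 2))² = (-3*2 + ((-2 + 5) - 2))² = (-6 + (3 - 2))² = (-6 + 1)² = (-5)² = 25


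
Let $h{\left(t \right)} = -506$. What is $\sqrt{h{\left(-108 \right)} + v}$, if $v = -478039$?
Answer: $i \sqrt{478545} \approx 691.77 i$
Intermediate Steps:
$\sqrt{h{\left(-108 \right)} + v} = \sqrt{-506 - 478039} = \sqrt{-478545} = i \sqrt{478545}$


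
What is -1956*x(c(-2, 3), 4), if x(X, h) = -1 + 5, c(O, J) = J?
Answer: -7824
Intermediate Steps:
x(X, h) = 4
-1956*x(c(-2, 3), 4) = -1956*4 = -7824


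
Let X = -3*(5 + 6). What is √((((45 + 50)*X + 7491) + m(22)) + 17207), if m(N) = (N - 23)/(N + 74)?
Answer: √12420282/24 ≈ 146.84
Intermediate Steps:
m(N) = (-23 + N)/(74 + N)
X = -33 (X = -3*11 = -33)
√((((45 + 50)*X + 7491) + m(22)) + 17207) = √((((45 + 50)*(-33) + 7491) + (-23 + 22)/(74 + 22)) + 17207) = √(((95*(-33) + 7491) - 1/96) + 17207) = √(((-3135 + 7491) + (1/96)*(-1)) + 17207) = √((4356 - 1/96) + 17207) = √(418175/96 + 17207) = √(2070047/96) = √12420282/24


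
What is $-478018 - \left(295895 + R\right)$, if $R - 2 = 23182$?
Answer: $-797097$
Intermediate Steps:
$R = 23184$ ($R = 2 + 23182 = 23184$)
$-478018 - \left(295895 + R\right) = -478018 - 319079 = -797097$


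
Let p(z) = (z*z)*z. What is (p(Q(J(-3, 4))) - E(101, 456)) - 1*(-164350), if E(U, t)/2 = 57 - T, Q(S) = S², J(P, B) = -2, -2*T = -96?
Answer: 164396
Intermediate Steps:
T = 48 (T = -½*(-96) = 48)
E(U, t) = 18 (E(U, t) = 2*(57 - 1*48) = 2*(57 - 48) = 2*9 = 18)
p(z) = z³ (p(z) = z²*z = z³)
(p(Q(J(-3, 4))) - E(101, 456)) - 1*(-164350) = (((-2)²)³ - 1*18) - 1*(-164350) = (4³ - 18) + 164350 = (64 - 18) + 164350 = 46 + 164350 = 164396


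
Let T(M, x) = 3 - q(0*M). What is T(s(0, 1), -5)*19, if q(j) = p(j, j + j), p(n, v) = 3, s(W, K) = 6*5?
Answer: 0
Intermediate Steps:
s(W, K) = 30
q(j) = 3
T(M, x) = 0 (T(M, x) = 3 - 1*3 = 3 - 3 = 0)
T(s(0, 1), -5)*19 = 0*19 = 0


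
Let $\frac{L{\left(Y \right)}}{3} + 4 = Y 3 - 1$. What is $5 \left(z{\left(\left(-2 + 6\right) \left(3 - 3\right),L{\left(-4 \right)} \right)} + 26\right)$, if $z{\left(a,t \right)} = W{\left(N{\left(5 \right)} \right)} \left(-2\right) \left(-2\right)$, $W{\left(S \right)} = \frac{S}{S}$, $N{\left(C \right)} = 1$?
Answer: $150$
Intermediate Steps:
$W{\left(S \right)} = 1$
$L{\left(Y \right)} = -15 + 9 Y$ ($L{\left(Y \right)} = -12 + 3 \left(Y 3 - 1\right) = -12 + 3 \left(3 Y - 1\right) = -12 + 3 \left(-1 + 3 Y\right) = -12 + \left(-3 + 9 Y\right) = -15 + 9 Y$)
$z{\left(a,t \right)} = 4$ ($z{\left(a,t \right)} = 1 \left(-2\right) \left(-2\right) = \left(-2\right) \left(-2\right) = 4$)
$5 \left(z{\left(\left(-2 + 6\right) \left(3 - 3\right),L{\left(-4 \right)} \right)} + 26\right) = 5 \left(4 + 26\right) = 5 \cdot 30 = 150$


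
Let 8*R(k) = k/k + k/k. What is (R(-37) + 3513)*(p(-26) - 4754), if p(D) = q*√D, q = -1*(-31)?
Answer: -33403981/2 + 435643*I*√26/4 ≈ -1.6702e+7 + 5.5534e+5*I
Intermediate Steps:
q = 31
R(k) = ¼ (R(k) = (k/k + k/k)/8 = (1 + 1)/8 = (⅛)*2 = ¼)
p(D) = 31*√D
(R(-37) + 3513)*(p(-26) - 4754) = (¼ + 3513)*(31*√(-26) - 4754) = 14053*(31*(I*√26) - 4754)/4 = 14053*(31*I*√26 - 4754)/4 = 14053*(-4754 + 31*I*√26)/4 = -33403981/2 + 435643*I*√26/4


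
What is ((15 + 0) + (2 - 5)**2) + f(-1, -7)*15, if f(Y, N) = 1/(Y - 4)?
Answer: 21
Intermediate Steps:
f(Y, N) = 1/(-4 + Y)
((15 + 0) + (2 - 5)**2) + f(-1, -7)*15 = ((15 + 0) + (2 - 5)**2) + 15/(-4 - 1) = (15 + (-3)**2) + 15/(-5) = (15 + 9) - 1/5*15 = 24 - 3 = 21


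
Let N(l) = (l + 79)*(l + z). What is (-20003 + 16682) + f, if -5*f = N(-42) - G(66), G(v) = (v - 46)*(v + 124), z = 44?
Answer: -12879/5 ≈ -2575.8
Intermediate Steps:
G(v) = (-46 + v)*(124 + v)
N(l) = (44 + l)*(79 + l) (N(l) = (l + 79)*(l + 44) = (79 + l)*(44 + l) = (44 + l)*(79 + l))
f = 3726/5 (f = -((3476 + (-42)**2 + 123*(-42)) - (-5704 + 66**2 + 78*66))/5 = -((3476 + 1764 - 5166) - (-5704 + 4356 + 5148))/5 = -(74 - 1*3800)/5 = -(74 - 3800)/5 = -1/5*(-3726) = 3726/5 ≈ 745.20)
(-20003 + 16682) + f = (-20003 + 16682) + 3726/5 = -3321 + 3726/5 = -12879/5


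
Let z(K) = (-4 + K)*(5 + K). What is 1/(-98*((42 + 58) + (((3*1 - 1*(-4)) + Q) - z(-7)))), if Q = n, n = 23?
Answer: -1/10584 ≈ -9.4482e-5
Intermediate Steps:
Q = 23
1/(-98*((42 + 58) + (((3*1 - 1*(-4)) + Q) - z(-7)))) = 1/(-98*((42 + 58) + (((3*1 - 1*(-4)) + 23) - (-20 - 7 + (-7)**2)))) = 1/(-98*(100 + (((3 + 4) + 23) - (-20 - 7 + 49)))) = 1/(-98*(100 + ((7 + 23) - 1*22))) = 1/(-98*(100 + (30 - 22))) = 1/(-98*(100 + 8)) = 1/(-98*108) = 1/(-10584) = -1/10584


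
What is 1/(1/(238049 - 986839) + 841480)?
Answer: 748790/630091809199 ≈ 1.1884e-6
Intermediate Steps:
1/(1/(238049 - 986839) + 841480) = 1/(1/(-748790) + 841480) = 1/(-1/748790 + 841480) = 1/(630091809199/748790) = 748790/630091809199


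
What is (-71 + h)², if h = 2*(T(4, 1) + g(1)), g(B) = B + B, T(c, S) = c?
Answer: 3481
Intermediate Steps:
g(B) = 2*B
h = 12 (h = 2*(4 + 2*1) = 2*(4 + 2) = 2*6 = 12)
(-71 + h)² = (-71 + 12)² = (-59)² = 3481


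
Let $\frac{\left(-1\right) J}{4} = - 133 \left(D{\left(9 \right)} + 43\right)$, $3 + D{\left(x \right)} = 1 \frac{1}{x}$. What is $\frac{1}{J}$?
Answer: $\frac{9}{192052} \approx 4.6862 \cdot 10^{-5}$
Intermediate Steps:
$D{\left(x \right)} = -3 + \frac{1}{x}$ ($D{\left(x \right)} = -3 + 1 \frac{1}{x} = -3 + \frac{1}{x}$)
$J = \frac{192052}{9}$ ($J = - 4 \left(- 133 \left(\left(-3 + \frac{1}{9}\right) + 43\right)\right) = - 4 \left(- 133 \left(- \frac{26}{9} + 43\right)\right) = - 4 \left(\left(-133\right) \frac{361}{9}\right) = \left(-4\right) \left(- \frac{48013}{9}\right) = \frac{192052}{9} \approx 21339.0$)
$\frac{1}{J} = \frac{1}{\frac{192052}{9}} = \frac{9}{192052}$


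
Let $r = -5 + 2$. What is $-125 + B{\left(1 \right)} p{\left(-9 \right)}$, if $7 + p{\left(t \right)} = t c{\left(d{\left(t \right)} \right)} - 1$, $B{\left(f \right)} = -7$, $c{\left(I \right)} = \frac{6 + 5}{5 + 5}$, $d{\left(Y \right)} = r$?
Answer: $\frac{3}{10} \approx 0.3$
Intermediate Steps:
$r = -3$
$d{\left(Y \right)} = -3$
$c{\left(I \right)} = \frac{11}{10}$
$p{\left(t \right)} = -8 + \frac{11 t}{10}$ ($p{\left(t \right)} = -7 + \left(t \frac{11}{10} - 1\right) = -7 + \left(\frac{11 t}{10} - 1\right) = -7 + \left(-1 + \frac{11 t}{10}\right) = -8 + \frac{11 t}{10}$)
$-125 + B{\left(1 \right)} p{\left(-9 \right)} = -125 - 7 \left(-8 + \frac{11}{10} \left(-9\right)\right) = -125 - 7 \left(-8 - \frac{99}{10}\right) = -125 - - \frac{1253}{10} = -125 + \frac{1253}{10} = \frac{3}{10}$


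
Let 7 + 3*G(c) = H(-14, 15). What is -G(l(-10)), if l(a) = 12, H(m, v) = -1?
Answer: 8/3 ≈ 2.6667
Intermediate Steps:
G(c) = -8/3 (G(c) = -7/3 + (⅓)*(-1) = -7/3 - ⅓ = -8/3)
-G(l(-10)) = -1*(-8/3) = 8/3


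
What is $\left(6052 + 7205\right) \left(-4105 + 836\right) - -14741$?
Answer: $-43322392$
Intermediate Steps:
$\left(6052 + 7205\right) \left(-4105 + 836\right) - -14741 = 13257 \left(-3269\right) + 14741 = -43337133 + 14741 = -43322392$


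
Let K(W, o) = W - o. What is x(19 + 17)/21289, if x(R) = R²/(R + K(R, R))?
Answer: 36/21289 ≈ 0.0016910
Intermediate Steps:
x(R) = R (x(R) = R²/(R + (R - R)) = R²/(R + 0) = R²/R = R)
x(19 + 17)/21289 = (19 + 17)/21289 = 36*(1/21289) = 36/21289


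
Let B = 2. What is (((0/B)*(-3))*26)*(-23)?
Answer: 0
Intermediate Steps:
(((0/B)*(-3))*26)*(-23) = (((0/2)*(-3))*26)*(-23) = (((0*(½))*(-3))*26)*(-23) = ((0*(-3))*26)*(-23) = (0*26)*(-23) = 0*(-23) = 0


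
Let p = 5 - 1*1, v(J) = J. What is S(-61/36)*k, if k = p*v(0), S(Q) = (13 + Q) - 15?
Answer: 0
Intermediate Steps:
p = 4 (p = 5 - 1 = 4)
S(Q) = -2 + Q
k = 0 (k = 4*0 = 0)
S(-61/36)*k = (-2 - 61/36)*0 = -133/36*0 = 0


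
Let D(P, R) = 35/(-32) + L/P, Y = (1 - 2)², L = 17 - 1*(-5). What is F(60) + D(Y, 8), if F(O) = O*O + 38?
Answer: 117085/32 ≈ 3658.9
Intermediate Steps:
L = 22 (L = 17 + 5 = 22)
F(O) = 38 + O² (F(O) = O² + 38 = 38 + O²)
Y = 1 (Y = (-1)² = 1)
D(P, R) = -35/32 + 22/P (D(P, R) = 35/(-32) + 22/P = 35*(-1/32) + 22/P = -35/32 + 22/P)
F(60) + D(Y, 8) = (38 + 60²) + (-35/32 + 22/1) = (38 + 3600) + (-35/32 + 22*1) = 3638 + (-35/32 + 22) = 3638 + 669/32 = 117085/32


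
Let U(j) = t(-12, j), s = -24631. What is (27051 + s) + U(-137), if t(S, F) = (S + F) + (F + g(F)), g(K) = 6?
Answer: 2140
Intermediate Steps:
t(S, F) = 6 + S + 2*F (t(S, F) = (S + F) + (F + 6) = (F + S) + (6 + F) = 6 + S + 2*F)
U(j) = -6 + 2*j (U(j) = 6 - 12 + 2*j = -6 + 2*j)
(27051 + s) + U(-137) = (27051 - 24631) + (-6 + 2*(-137)) = 2420 + (-6 - 274) = 2420 - 280 = 2140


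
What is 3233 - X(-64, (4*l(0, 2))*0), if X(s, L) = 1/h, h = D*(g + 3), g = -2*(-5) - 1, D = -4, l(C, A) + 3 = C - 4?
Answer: 155185/48 ≈ 3233.0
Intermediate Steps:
l(C, A) = -7 + C (l(C, A) = -3 + (C - 4) = -3 + (-4 + C) = -7 + C)
g = 9 (g = 10 - 1 = 9)
h = -48 (h = -4*(9 + 3) = -4*12 = -48)
X(s, L) = -1/48 (X(s, L) = 1/(-48) = -1/48)
3233 - X(-64, (4*l(0, 2))*0) = 3233 - 1*(-1/48) = 3233 + 1/48 = 155185/48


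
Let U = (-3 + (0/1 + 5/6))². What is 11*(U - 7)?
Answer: -913/36 ≈ -25.361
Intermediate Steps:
U = 169/36 (U = (-3 + (0*1 + 5*(⅙)))² = (-3 + (0 + ⅚))² = (-3 + ⅚)² = (-13/6)² = 169/36 ≈ 4.6944)
11*(U - 7) = 11*(169/36 - 7) = 11*(-83/36) = -913/36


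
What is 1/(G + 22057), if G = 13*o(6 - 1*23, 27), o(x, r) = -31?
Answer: 1/21654 ≈ 4.6181e-5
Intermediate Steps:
G = -403 (G = 13*(-31) = -403)
1/(G + 22057) = 1/(-403 + 22057) = 1/21654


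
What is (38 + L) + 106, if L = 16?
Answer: 160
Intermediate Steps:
(38 + L) + 106 = (38 + 16) + 106 = 54 + 106 = 160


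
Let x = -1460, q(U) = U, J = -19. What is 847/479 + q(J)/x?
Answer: 1245721/699340 ≈ 1.7813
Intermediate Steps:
847/479 + q(J)/x = 847/479 - 19/(-1460) = 847*(1/479) - 19*(-1/1460) = 847/479 + 19/1460 = 1245721/699340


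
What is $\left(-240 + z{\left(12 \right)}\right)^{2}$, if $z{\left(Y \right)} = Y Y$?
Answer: $9216$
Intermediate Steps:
$z{\left(Y \right)} = Y^{2}$
$\left(-240 + z{\left(12 \right)}\right)^{2} = \left(-240 + 12^{2}\right)^{2} = \left(-240 + 144\right)^{2} = \left(-96\right)^{2} = 9216$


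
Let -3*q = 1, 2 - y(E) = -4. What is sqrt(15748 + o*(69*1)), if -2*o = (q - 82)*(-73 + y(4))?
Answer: I*sqrt(698262)/2 ≈ 417.81*I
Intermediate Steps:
y(E) = 6 (y(E) = 2 - 1*(-4) = 2 + 4 = 6)
q = -1/3 (q = -1/3*1 = -1/3 ≈ -0.33333)
o = -16549/6 (o = -(-1/3 - 82)*(-73 + 6)/2 = -(-247)*(-67)/6 = -1/2*16549/3 = -16549/6 ≈ -2758.2)
sqrt(15748 + o*(69*1)) = sqrt(15748 - 380627/2) = sqrt(-349131/2) = I*sqrt(698262)/2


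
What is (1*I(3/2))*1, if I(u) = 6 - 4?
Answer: 2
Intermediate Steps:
I(u) = 2
(1*I(3/2))*1 = (1*2)*1 = 2*1 = 2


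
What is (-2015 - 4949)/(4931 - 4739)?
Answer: -1741/48 ≈ -36.271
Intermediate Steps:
(-2015 - 4949)/(4931 - 4739) = -6964/192 = -6964*1/192 = -1741/48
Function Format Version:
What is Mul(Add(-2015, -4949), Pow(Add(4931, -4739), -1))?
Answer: Rational(-1741, 48) ≈ -36.271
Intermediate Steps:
Mul(Add(-2015, -4949), Pow(Add(4931, -4739), -1)) = Mul(-6964, Pow(192, -1)) = Mul(-6964, Rational(1, 192)) = Rational(-1741, 48)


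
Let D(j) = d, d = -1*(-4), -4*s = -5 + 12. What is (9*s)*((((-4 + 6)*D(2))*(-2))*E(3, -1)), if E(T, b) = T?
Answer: 756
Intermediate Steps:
s = -7/4 (s = -(-5 + 12)/4 = -¼*7 = -7/4 ≈ -1.7500)
d = 4
D(j) = 4
(9*s)*((((-4 + 6)*D(2))*(-2))*E(3, -1)) = (9*(-7/4))*((((-4 + 6)*4)*(-2))*3) = -63*(2*4)*(-2)*3/4 = -63*8*(-2)*3/4 = -(-252)*3 = -63/4*(-48) = 756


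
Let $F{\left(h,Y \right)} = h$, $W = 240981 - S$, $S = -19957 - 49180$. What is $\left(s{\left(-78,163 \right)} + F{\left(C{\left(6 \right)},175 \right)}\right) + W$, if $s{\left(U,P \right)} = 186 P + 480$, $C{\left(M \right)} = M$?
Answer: $340922$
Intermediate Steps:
$S = -69137$
$W = 310118$ ($W = 240981 - -69137 = 240981 + 69137 = 310118$)
$s{\left(U,P \right)} = 480 + 186 P$
$\left(s{\left(-78,163 \right)} + F{\left(C{\left(6 \right)},175 \right)}\right) + W = \left(\left(480 + 186 \cdot 163\right) + 6\right) + 310118 = \left(\left(480 + 30318\right) + 6\right) + 310118 = \left(30798 + 6\right) + 310118 = 30804 + 310118 = 340922$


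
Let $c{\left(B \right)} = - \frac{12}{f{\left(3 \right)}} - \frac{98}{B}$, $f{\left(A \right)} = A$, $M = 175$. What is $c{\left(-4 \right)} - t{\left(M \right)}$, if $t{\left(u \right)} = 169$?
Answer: $- \frac{297}{2} \approx -148.5$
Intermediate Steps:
$c{\left(B \right)} = -4 - \frac{98}{B}$ ($c{\left(B \right)} = - \frac{12}{3} - \frac{98}{B} = \left(-12\right) \frac{1}{3} - \frac{98}{B} = -4 - \frac{98}{B}$)
$c{\left(-4 \right)} - t{\left(M \right)} = \left(-4 - \frac{98}{-4}\right) - 169 = \left(-4 - - \frac{49}{2}\right) - 169 = \left(-4 + \frac{49}{2}\right) - 169 = \frac{41}{2} - 169 = - \frac{297}{2}$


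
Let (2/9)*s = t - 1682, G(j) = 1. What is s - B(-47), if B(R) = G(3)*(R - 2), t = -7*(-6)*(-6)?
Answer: -8654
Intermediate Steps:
t = -252 (t = 42*(-6) = -252)
s = -8703 (s = 9*(-252 - 1682)/2 = (9/2)*(-1934) = -8703)
B(R) = -2 + R (B(R) = 1*(R - 2) = 1*(-2 + R) = -2 + R)
s - B(-47) = -8703 - (-2 - 47) = -8703 - 1*(-49) = -8703 + 49 = -8654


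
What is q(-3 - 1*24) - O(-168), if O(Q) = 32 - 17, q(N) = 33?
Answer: 18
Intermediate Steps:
O(Q) = 15
q(-3 - 1*24) - O(-168) = 33 - 1*15 = 33 - 15 = 18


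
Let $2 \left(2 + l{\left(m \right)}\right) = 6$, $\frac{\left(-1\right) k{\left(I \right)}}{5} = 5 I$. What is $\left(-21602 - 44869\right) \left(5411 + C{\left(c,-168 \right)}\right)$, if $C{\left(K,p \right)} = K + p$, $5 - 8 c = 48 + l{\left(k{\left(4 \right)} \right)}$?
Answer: $- \frac{696283725}{2} \approx -3.4814 \cdot 10^{8}$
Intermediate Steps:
$k{\left(I \right)} = - 25 I$ ($k{\left(I \right)} = - 5 \cdot 5 I = - 25 I$)
$l{\left(m \right)} = 1$ ($l{\left(m \right)} = -2 + \frac{1}{2} \cdot 6 = -2 + 3 = 1$)
$c = - \frac{11}{2}$ ($c = \frac{5}{8} - \frac{48 + 1}{8} = \frac{5}{8} - \frac{49}{8} = - \frac{11}{2} \approx -5.5$)
$\left(-21602 - 44869\right) \left(5411 + C{\left(c,-168 \right)}\right) = \left(-21602 - 44869\right) \left(5411 - \frac{347}{2}\right) = - 66471 \left(5411 - \frac{347}{2}\right) = \left(-66471\right) \frac{10475}{2} = - \frac{696283725}{2}$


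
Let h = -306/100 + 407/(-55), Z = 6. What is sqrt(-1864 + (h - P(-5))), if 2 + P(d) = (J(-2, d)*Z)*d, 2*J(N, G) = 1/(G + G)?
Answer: I*sqrt(46849)/5 ≈ 43.289*I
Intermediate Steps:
J(N, G) = 1/(4*G) (J(N, G) = 1/(2*(G + G)) = 1/(2*((2*G))) = (1/(2*G))/2 = 1/(4*G))
P(d) = -1/2 (P(d) = -2 + ((1/(4*d))*6)*d = -2 + (3/(2*d))*d = -2 + 3/2 = -1/2)
h = -523/50 (h = -306*1/100 + 407*(-1/55) = -153/50 - 37/5 = -523/50 ≈ -10.460)
sqrt(-1864 + (h - P(-5))) = sqrt(-1864 + (-523/50 - 1*(-1/2))) = sqrt(-1864 + (-523/50 + 1/2)) = sqrt(-1864 - 249/25) = sqrt(-46849/25) = I*sqrt(46849)/5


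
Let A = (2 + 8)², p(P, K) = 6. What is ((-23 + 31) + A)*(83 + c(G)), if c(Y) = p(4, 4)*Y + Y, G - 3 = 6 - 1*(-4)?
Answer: 18792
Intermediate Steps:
A = 100 (A = 10² = 100)
G = 13 (G = 3 + (6 - 1*(-4)) = 3 + (6 + 4) = 3 + 10 = 13)
c(Y) = 7*Y (c(Y) = 6*Y + Y = 7*Y)
((-23 + 31) + A)*(83 + c(G)) = ((-23 + 31) + 100)*(83 + 7*13) = (8 + 100)*(83 + 91) = 108*174 = 18792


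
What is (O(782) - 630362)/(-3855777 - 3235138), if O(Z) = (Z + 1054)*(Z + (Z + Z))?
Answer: -282838/545455 ≈ -0.51854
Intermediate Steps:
O(Z) = 3*Z*(1054 + Z) (O(Z) = (1054 + Z)*(Z + 2*Z) = (1054 + Z)*(3*Z) = 3*Z*(1054 + Z))
(O(782) - 630362)/(-3855777 - 3235138) = (3*782*(1054 + 782) - 630362)/(-3855777 - 3235138) = (3*782*1836 - 630362)/(-7090915) = (4307256 - 630362)*(-1/7090915) = 3676894*(-1/7090915) = -282838/545455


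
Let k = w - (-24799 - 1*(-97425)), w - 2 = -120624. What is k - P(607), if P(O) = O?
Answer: -193855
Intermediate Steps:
w = -120622 (w = 2 - 120624 = -120622)
k = -193248 (k = -120622 - (-24799 - 1*(-97425)) = -120622 - (-24799 + 97425) = -120622 - 1*72626 = -120622 - 72626 = -193248)
k - P(607) = -193248 - 1*607 = -193248 - 607 = -193855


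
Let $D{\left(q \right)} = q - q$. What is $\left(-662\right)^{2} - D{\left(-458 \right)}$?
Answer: $438244$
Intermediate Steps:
$D{\left(q \right)} = 0$
$\left(-662\right)^{2} - D{\left(-458 \right)} = \left(-662\right)^{2} - 0 = 438244 + 0 = 438244$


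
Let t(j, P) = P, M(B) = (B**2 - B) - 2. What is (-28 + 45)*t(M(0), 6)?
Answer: 102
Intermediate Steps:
M(B) = -2 + B**2 - B
(-28 + 45)*t(M(0), 6) = (-28 + 45)*6 = 17*6 = 102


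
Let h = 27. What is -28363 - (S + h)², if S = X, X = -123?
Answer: -37579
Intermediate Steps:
S = -123
-28363 - (S + h)² = -28363 - (-123 + 27)² = -28363 - 1*(-96)² = -28363 - 1*9216 = -28363 - 9216 = -37579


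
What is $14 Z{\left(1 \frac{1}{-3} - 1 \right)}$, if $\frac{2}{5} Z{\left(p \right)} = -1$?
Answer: $-35$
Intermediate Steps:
$Z{\left(p \right)} = - \frac{5}{2}$ ($Z{\left(p \right)} = \frac{5}{2} \left(-1\right) = - \frac{5}{2}$)
$14 Z{\left(1 \frac{1}{-3} - 1 \right)} = 14 \left(- \frac{5}{2}\right) = -35$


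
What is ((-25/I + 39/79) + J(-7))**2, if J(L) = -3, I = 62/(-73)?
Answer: 17397346201/23990404 ≈ 725.18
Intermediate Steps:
I = -62/73 (I = 62*(-1/73) = -62/73 ≈ -0.84931)
((-25/I + 39/79) + J(-7))**2 = ((-25/(-62/73) + 39/79) - 3)**2 = ((-25*(-73/62) + 39*(1/79)) - 3)**2 = ((1825/62 + 39/79) - 3)**2 = (146593/4898 - 3)**2 = (131899/4898)**2 = 17397346201/23990404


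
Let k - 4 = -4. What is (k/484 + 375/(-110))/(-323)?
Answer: 75/7106 ≈ 0.010554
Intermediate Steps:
k = 0 (k = 4 - 4 = 0)
(k/484 + 375/(-110))/(-323) = (0/484 + 375/(-110))/(-323) = (0*(1/484) + 375*(-1/110))*(-1/323) = (0 - 75/22)*(-1/323) = -75/22*(-1/323) = 75/7106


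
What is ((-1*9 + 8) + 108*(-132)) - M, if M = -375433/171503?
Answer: -2444742838/171503 ≈ -14255.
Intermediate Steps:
M = -375433/171503 (M = -375433*1/171503 = -375433/171503 ≈ -2.1891)
((-1*9 + 8) + 108*(-132)) - M = ((-1*9 + 8) + 108*(-132)) - 1*(-375433/171503) = ((-9 + 8) - 14256) + 375433/171503 = (-1 - 14256) + 375433/171503 = -14257 + 375433/171503 = -2444742838/171503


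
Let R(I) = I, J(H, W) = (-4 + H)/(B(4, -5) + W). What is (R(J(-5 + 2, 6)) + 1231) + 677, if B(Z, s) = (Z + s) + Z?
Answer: 17165/9 ≈ 1907.2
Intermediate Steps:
B(Z, s) = s + 2*Z
J(H, W) = (-4 + H)/(3 + W) (J(H, W) = (-4 + H)/((-5 + 2*4) + W) = (-4 + H)/((-5 + 8) + W) = (-4 + H)/(3 + W))
(R(J(-5 + 2, 6)) + 1231) + 677 = ((-4 + (-5 + 2))/(3 + 6) + 1231) + 677 = ((-4 - 3)/9 + 1231) + 677 = ((1/9)*(-7) + 1231) + 677 = (-7/9 + 1231) + 677 = 11072/9 + 677 = 17165/9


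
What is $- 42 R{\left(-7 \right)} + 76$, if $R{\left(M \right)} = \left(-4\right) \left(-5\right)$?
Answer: $-764$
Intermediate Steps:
$R{\left(M \right)} = 20$
$- 42 R{\left(-7 \right)} + 76 = \left(-42\right) 20 + 76 = -840 + 76 = -764$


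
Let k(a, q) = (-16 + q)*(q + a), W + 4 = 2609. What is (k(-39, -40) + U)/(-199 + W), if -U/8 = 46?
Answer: 676/401 ≈ 1.6858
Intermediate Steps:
W = 2605 (W = -4 + 2609 = 2605)
U = -368 (U = -8*46 = -368)
k(a, q) = (-16 + q)*(a + q)
(k(-39, -40) + U)/(-199 + W) = (((-40)² - 16*(-39) - 16*(-40) - 39*(-40)) - 368)/(-199 + 2605) = ((1600 + 624 + 640 + 1560) - 368)/2406 = (4424 - 368)*(1/2406) = 4056*(1/2406) = 676/401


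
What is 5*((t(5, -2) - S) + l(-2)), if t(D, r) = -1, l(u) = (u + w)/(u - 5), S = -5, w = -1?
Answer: 155/7 ≈ 22.143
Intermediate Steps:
l(u) = (-1 + u)/(-5 + u) (l(u) = (u - 1)/(u - 5) = (-1 + u)/(-5 + u))
5*((t(5, -2) - S) + l(-2)) = 5*((-1 - 1*(-5)) + (-1 - 2)/(-5 - 2)) = 5*((-1 + 5) - 3/(-7)) = 5*(4 - ⅐*(-3)) = 5*(4 + 3/7) = 5*(31/7) = 155/7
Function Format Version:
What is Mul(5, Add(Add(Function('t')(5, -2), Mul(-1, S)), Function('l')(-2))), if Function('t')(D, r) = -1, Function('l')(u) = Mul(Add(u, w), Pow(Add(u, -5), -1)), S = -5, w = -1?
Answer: Rational(155, 7) ≈ 22.143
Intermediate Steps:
Function('l')(u) = Mul(Pow(Add(-5, u), -1), Add(-1, u)) (Function('l')(u) = Mul(Add(u, -1), Pow(Add(u, -5), -1)) = Mul(Add(-1, u), Pow(Add(-5, u), -1)) = Mul(Pow(Add(-5, u), -1), Add(-1, u)))
Mul(5, Add(Add(Function('t')(5, -2), Mul(-1, S)), Function('l')(-2))) = Mul(5, Add(Add(-1, Mul(-1, -5)), Mul(Pow(Add(-5, -2), -1), Add(-1, -2)))) = Mul(5, Add(Add(-1, 5), Mul(Pow(-7, -1), -3))) = Mul(5, Add(4, Mul(Rational(-1, 7), -3))) = Mul(5, Add(4, Rational(3, 7))) = Mul(5, Rational(31, 7)) = Rational(155, 7)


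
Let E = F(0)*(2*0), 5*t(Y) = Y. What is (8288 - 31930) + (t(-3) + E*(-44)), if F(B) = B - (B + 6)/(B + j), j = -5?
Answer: -118213/5 ≈ -23643.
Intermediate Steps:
t(Y) = Y/5
F(B) = B - (6 + B)/(-5 + B) (F(B) = B - (B + 6)/(B - 5) = B - (6 + B)/(-5 + B))
E = 0 (E = ((-6 + 0² - 6*0)/(-5 + 0))*(2*0) = ((-6 + 0 + 0)/(-5))*0 = -⅕*(-6)*0 = (6/5)*0 = 0)
(8288 - 31930) + (t(-3) + E*(-44)) = (8288 - 31930) + ((⅕)*(-3) + 0*(-44)) = -23642 + (-⅗ + 0) = -23642 - ⅗ = -118213/5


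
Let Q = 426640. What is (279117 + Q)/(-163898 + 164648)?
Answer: 705757/750 ≈ 941.01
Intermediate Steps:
(279117 + Q)/(-163898 + 164648) = (279117 + 426640)/(-163898 + 164648) = 705757/750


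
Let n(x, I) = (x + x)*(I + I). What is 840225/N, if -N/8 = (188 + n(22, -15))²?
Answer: -840225/10251392 ≈ -0.081962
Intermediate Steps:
n(x, I) = 4*I*x (n(x, I) = (2*x)*(2*I) = 4*I*x)
N = -10251392 (N = -8*(188 + 4*(-15)*22)² = -8*(188 - 1320)² = -8*(-1132)² = -8*1281424 = -10251392)
840225/N = 840225/(-10251392) = 840225*(-1/10251392) = -840225/10251392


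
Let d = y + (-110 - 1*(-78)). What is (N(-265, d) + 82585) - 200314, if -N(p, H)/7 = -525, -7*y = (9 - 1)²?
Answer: -114054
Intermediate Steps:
y = -64/7 (y = -(9 - 1)²/7 = -⅐*8² = -⅐*64 = -64/7 ≈ -9.1429)
d = -288/7 (d = -64/7 + (-110 - 1*(-78)) = -64/7 + (-110 + 78) = -64/7 - 32 = -288/7 ≈ -41.143)
N(p, H) = 3675 (N(p, H) = -7*(-525) = 3675)
(N(-265, d) + 82585) - 200314 = (3675 + 82585) - 200314 = 86260 - 200314 = -114054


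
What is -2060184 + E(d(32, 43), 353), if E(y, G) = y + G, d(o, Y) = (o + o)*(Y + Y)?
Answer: -2054327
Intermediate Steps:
d(o, Y) = 4*Y*o (d(o, Y) = (2*o)*(2*Y) = 4*Y*o)
E(y, G) = G + y
-2060184 + E(d(32, 43), 353) = -2060184 + (353 + 4*43*32) = -2060184 + (353 + 5504) = -2060184 + 5857 = -2054327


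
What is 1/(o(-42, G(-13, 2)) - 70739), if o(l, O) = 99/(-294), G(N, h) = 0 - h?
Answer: -98/6932455 ≈ -1.4136e-5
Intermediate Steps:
G(N, h) = -h
o(l, O) = -33/98 (o(l, O) = 99*(-1/294) = -33/98)
1/(o(-42, G(-13, 2)) - 70739) = 1/(-33/98 - 70739) = 1/(-6932455/98) = -98/6932455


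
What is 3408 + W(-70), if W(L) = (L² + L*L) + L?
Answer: 13138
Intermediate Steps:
W(L) = L + 2*L² (W(L) = (L² + L²) + L = 2*L² + L = L + 2*L²)
3408 + W(-70) = 3408 - 70*(1 + 2*(-70)) = 3408 - 70*(1 - 140) = 3408 - 70*(-139) = 3408 + 9730 = 13138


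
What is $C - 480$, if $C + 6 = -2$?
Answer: $-488$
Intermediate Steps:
$C = -8$ ($C = -6 - 2 = -8$)
$C - 480 = -8 - 480 = -488$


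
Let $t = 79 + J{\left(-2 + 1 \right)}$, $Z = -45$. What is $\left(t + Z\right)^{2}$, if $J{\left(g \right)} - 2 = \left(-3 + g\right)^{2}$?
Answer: $2704$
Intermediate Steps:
$J{\left(g \right)} = 2 + \left(-3 + g\right)^{2}$
$t = 97$ ($t = 79 + \left(2 + \left(-3 + \left(-2 + 1\right)\right)^{2}\right) = 79 + \left(2 + \left(-3 - 1\right)^{2}\right) = 79 + \left(2 + \left(-4\right)^{2}\right) = 79 + \left(2 + 16\right) = 79 + 18 = 97$)
$\left(t + Z\right)^{2} = \left(97 - 45\right)^{2} = 52^{2} = 2704$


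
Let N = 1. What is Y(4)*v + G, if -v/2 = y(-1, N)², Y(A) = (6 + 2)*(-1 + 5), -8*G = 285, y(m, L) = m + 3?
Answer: -2333/8 ≈ -291.63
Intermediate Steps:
y(m, L) = 3 + m
G = -285/8 (G = -⅛*285 = -285/8 ≈ -35.625)
Y(A) = 32 (Y(A) = 8*4 = 32)
v = -8 (v = -2*(3 - 1)² = -2*2² = -2*4 = -8)
Y(4)*v + G = 32*(-8) - 285/8 = -256 - 285/8 = -2333/8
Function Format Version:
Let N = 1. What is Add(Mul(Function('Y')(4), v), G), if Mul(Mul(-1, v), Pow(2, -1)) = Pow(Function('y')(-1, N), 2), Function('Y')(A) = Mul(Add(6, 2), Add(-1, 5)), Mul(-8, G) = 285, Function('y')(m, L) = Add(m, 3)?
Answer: Rational(-2333, 8) ≈ -291.63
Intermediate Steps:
Function('y')(m, L) = Add(3, m)
G = Rational(-285, 8) (G = Mul(Rational(-1, 8), 285) = Rational(-285, 8) ≈ -35.625)
Function('Y')(A) = 32 (Function('Y')(A) = Mul(8, 4) = 32)
v = -8 (v = Mul(-2, Pow(Add(3, -1), 2)) = Mul(-2, Pow(2, 2)) = Mul(-2, 4) = -8)
Add(Mul(Function('Y')(4), v), G) = Add(Mul(32, -8), Rational(-285, 8)) = Add(-256, Rational(-285, 8)) = Rational(-2333, 8)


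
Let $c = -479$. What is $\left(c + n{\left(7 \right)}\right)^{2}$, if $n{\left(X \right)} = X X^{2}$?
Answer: $18496$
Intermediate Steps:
$n{\left(X \right)} = X^{3}$
$\left(c + n{\left(7 \right)}\right)^{2} = \left(-479 + 7^{3}\right)^{2} = \left(-479 + 343\right)^{2} = \left(-136\right)^{2} = 18496$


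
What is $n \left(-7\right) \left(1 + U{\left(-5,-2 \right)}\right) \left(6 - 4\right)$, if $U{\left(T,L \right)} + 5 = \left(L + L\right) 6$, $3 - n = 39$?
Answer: $-14112$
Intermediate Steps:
$n = -36$ ($n = 3 - 39 = -36$)
$U{\left(T,L \right)} = -5 + 12 L$ ($U{\left(T,L \right)} = -5 + \left(L + L\right) 6 = -5 + 2 L 6 = -5 + 12 L$)
$n \left(-7\right) \left(1 + U{\left(-5,-2 \right)}\right) \left(6 - 4\right) = \left(-36\right) \left(-7\right) \left(1 + \left(-5 + 12 \left(-2\right)\right)\right) \left(6 - 4\right) = 252 \left(1 - 29\right) \left(6 - 4\right) = 252 \left(1 - 29\right) 2 = 252 \left(\left(-28\right) 2\right) = 252 \left(-56\right) = -14112$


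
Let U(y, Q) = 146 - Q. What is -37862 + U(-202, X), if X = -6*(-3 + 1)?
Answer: -37728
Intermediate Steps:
X = 12 (X = -6*(-2) = 12)
-37862 + U(-202, X) = -37862 + (146 - 1*12) = -37862 + (146 - 12) = -37862 + 134 = -37728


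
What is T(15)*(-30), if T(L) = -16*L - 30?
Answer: 8100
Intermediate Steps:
T(L) = -30 - 16*L
T(15)*(-30) = (-30 - 16*15)*(-30) = (-30 - 240)*(-30) = -270*(-30) = 8100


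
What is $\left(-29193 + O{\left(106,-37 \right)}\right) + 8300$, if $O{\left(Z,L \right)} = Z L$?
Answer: $-24815$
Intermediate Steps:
$O{\left(Z,L \right)} = L Z$
$\left(-29193 + O{\left(106,-37 \right)}\right) + 8300 = \left(-29193 - 3922\right) + 8300 = -33115 + 8300 = -24815$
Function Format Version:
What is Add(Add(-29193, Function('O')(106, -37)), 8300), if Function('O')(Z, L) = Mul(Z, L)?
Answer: -24815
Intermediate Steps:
Function('O')(Z, L) = Mul(L, Z)
Add(Add(-29193, Function('O')(106, -37)), 8300) = Add(Add(-29193, Mul(-37, 106)), 8300) = Add(Add(-29193, -3922), 8300) = Add(-33115, 8300) = -24815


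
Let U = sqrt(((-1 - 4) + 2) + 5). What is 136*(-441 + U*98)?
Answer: -59976 + 13328*sqrt(2) ≈ -41127.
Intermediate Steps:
U = sqrt(2) (U = sqrt((-5 + 2) + 5) = sqrt(-3 + 5) = sqrt(2) ≈ 1.4142)
136*(-441 + U*98) = 136*(-441 + sqrt(2)*98) = 136*(-441 + 98*sqrt(2)) = -59976 + 13328*sqrt(2)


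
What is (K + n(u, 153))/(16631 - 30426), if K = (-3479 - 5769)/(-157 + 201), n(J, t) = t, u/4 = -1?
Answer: 629/151745 ≈ 0.0041451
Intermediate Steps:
u = -4 (u = 4*(-1) = -4)
K = -2312/11 (K = -9248/44 = -9248*1/44 = -2312/11 ≈ -210.18)
(K + n(u, 153))/(16631 - 30426) = (-2312/11 + 153)/(16631 - 30426) = -629/11/(-13795) = -629/11*(-1/13795) = 629/151745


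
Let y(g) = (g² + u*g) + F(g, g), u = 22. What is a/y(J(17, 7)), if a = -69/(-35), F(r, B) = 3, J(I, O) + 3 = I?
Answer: 23/5915 ≈ 0.0038884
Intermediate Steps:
J(I, O) = -3 + I
y(g) = 3 + g² + 22*g (y(g) = (g² + 22*g) + 3 = 3 + g² + 22*g)
a = 69/35 (a = -69*(-1/35) = 69/35 ≈ 1.9714)
a/y(J(17, 7)) = 69/(35*(3 + (-3 + 17)² + 22*(-3 + 17))) = 69/(35*(3 + 14² + 22*14)) = 69/(35*(3 + 196 + 308)) = (69/35)/507 = (69/35)*(1/507) = 23/5915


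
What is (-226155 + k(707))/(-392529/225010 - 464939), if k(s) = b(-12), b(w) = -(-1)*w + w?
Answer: 50892536790/104616316919 ≈ 0.48647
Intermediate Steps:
b(w) = 2*w (b(w) = w + w = 2*w)
k(s) = -24 (k(s) = 2*(-12) = -24)
(-226155 + k(707))/(-392529/225010 - 464939) = (-226155 - 24)/(-392529/225010 - 464939) = -226179/(-392529*1/225010 - 464939) = -226179/(-392529/225010 - 464939) = -226179/(-104616316919/225010) = -226179*(-225010/104616316919) = 50892536790/104616316919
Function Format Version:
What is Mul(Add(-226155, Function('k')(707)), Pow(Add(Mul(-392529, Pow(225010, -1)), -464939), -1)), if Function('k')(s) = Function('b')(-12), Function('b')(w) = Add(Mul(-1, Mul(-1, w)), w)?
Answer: Rational(50892536790, 104616316919) ≈ 0.48647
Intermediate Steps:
Function('b')(w) = Mul(2, w) (Function('b')(w) = Add(w, w) = Mul(2, w))
Function('k')(s) = -24 (Function('k')(s) = Mul(2, -12) = -24)
Mul(Add(-226155, Function('k')(707)), Pow(Add(Mul(-392529, Pow(225010, -1)), -464939), -1)) = Mul(Add(-226155, -24), Pow(Add(Mul(-392529, Pow(225010, -1)), -464939), -1)) = Mul(-226179, Pow(Add(Mul(-392529, Rational(1, 225010)), -464939), -1)) = Mul(-226179, Pow(Add(Rational(-392529, 225010), -464939), -1)) = Mul(-226179, Pow(Rational(-104616316919, 225010), -1)) = Mul(-226179, Rational(-225010, 104616316919)) = Rational(50892536790, 104616316919)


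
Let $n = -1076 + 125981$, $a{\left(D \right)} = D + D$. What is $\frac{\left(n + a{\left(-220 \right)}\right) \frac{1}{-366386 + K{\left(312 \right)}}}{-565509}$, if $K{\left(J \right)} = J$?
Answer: $\frac{124465}{207018141666} \approx 6.0123 \cdot 10^{-7}$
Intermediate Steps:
$a{\left(D \right)} = 2 D$
$n = 124905$
$\frac{\left(n + a{\left(-220 \right)}\right) \frac{1}{-366386 + K{\left(312 \right)}}}{-565509} = \frac{\left(124905 + 2 \left(-220\right)\right) \frac{1}{-366386 + 312}}{-565509} = \frac{124905 - 440}{-366074} \left(- \frac{1}{565509}\right) = 124465 \left(- \frac{1}{366074}\right) \left(- \frac{1}{565509}\right) = \left(- \frac{124465}{366074}\right) \left(- \frac{1}{565509}\right) = \frac{124465}{207018141666}$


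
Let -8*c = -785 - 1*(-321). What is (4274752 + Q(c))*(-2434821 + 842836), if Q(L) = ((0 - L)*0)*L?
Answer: -6805341062720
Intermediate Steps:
c = 58 (c = -(-785 - 1*(-321))/8 = -(-785 + 321)/8 = -⅛*(-464) = 58)
Q(L) = 0 (Q(L) = (-L*0)*L = 0*L = 0)
(4274752 + Q(c))*(-2434821 + 842836) = (4274752 + 0)*(-2434821 + 842836) = 4274752*(-1591985) = -6805341062720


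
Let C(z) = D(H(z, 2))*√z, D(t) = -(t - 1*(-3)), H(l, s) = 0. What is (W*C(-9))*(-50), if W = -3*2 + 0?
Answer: -2700*I ≈ -2700.0*I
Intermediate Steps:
D(t) = -3 - t (D(t) = -(t + 3) = -(3 + t) = -3 - t)
C(z) = -3*√z (C(z) = (-3 - 1*0)*√z = (-3 + 0)*√z = -3*√z)
W = -6 (W = -6 + 0 = -6)
(W*C(-9))*(-50) = -(-18)*√(-9)*(-50) = -(-18)*3*I*(-50) = -(-54)*I*(-50) = (54*I)*(-50) = -2700*I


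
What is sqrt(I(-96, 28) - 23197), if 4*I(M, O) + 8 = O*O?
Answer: I*sqrt(23003) ≈ 151.67*I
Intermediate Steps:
I(M, O) = -2 + O**2/4 (I(M, O) = -2 + (O*O)/4 = -2 + O**2/4)
sqrt(I(-96, 28) - 23197) = sqrt((-2 + (1/4)*28**2) - 23197) = sqrt((-2 + (1/4)*784) - 23197) = sqrt((-2 + 196) - 23197) = sqrt(194 - 23197) = sqrt(-23003) = I*sqrt(23003)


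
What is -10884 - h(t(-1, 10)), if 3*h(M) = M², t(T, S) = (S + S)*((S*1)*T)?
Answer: -72652/3 ≈ -24217.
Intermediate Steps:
t(T, S) = 2*T*S² (t(T, S) = (2*S)*(S*T) = 2*T*S²)
h(M) = M²/3
-10884 - h(t(-1, 10)) = -10884 - (2*(-1)*10²)²/3 = -10884 - (2*(-1)*100)²/3 = -10884 - (-200)²/3 = -10884 - 40000/3 = -72652/3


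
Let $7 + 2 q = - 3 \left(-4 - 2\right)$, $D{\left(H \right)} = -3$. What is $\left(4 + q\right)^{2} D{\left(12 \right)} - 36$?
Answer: $- \frac{1227}{4} \approx -306.75$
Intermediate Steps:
$q = \frac{11}{2}$ ($q = - \frac{7}{2} + \frac{\left(-3\right) \left(-4 - 2\right)}{2} = - \frac{7}{2} + \frac{\left(-3\right) \left(-6\right)}{2} = - \frac{7}{2} + \frac{1}{2} \cdot 18 = - \frac{7}{2} + 9 = \frac{11}{2} \approx 5.5$)
$\left(4 + q\right)^{2} D{\left(12 \right)} - 36 = \left(4 + \frac{11}{2}\right)^{2} \left(-3\right) - 36 = \left(\frac{19}{2}\right)^{2} \left(-3\right) - 36 = \frac{361}{4} \left(-3\right) - 36 = - \frac{1083}{4} - 36 = - \frac{1227}{4}$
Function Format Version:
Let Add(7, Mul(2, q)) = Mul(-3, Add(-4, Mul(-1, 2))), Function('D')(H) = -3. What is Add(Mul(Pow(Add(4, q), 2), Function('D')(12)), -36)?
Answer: Rational(-1227, 4) ≈ -306.75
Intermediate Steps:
q = Rational(11, 2) (q = Add(Rational(-7, 2), Mul(Rational(1, 2), Mul(-3, Add(-4, Mul(-1, 2))))) = Add(Rational(-7, 2), Mul(Rational(1, 2), Mul(-3, Add(-4, -2)))) = Add(Rational(-7, 2), Mul(Rational(1, 2), Mul(-3, -6))) = Add(Rational(-7, 2), Mul(Rational(1, 2), 18)) = Add(Rational(-7, 2), 9) = Rational(11, 2) ≈ 5.5000)
Add(Mul(Pow(Add(4, q), 2), Function('D')(12)), -36) = Add(Mul(Pow(Add(4, Rational(11, 2)), 2), -3), -36) = Add(Mul(Pow(Rational(19, 2), 2), -3), -36) = Add(Mul(Rational(361, 4), -3), -36) = Add(Rational(-1083, 4), -36) = Rational(-1227, 4)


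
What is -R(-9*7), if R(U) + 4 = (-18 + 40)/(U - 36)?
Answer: 38/9 ≈ 4.2222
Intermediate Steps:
R(U) = -4 + 22/(-36 + U) (R(U) = -4 + (-18 + 40)/(U - 36) = -4 + 22/(-36 + U))
-R(-9*7) = -2*(83 - (-18)*7)/(-36 - 9*7) = -2*(83 - 2*(-63))/(-36 - 63) = -2*(83 + 126)/(-99) = -2*(-1)*209/99 = -1*(-38/9) = 38/9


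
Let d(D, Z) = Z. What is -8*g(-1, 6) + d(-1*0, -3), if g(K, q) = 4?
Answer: -35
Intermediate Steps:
-8*g(-1, 6) + d(-1*0, -3) = -8*4 - 3 = -4*8 - 3 = -32 - 3 = -35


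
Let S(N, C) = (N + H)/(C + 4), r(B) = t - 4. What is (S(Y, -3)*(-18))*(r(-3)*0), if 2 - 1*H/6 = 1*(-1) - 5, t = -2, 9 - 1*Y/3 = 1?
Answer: 0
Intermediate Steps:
Y = 24 (Y = 27 - 3*1 = 27 - 3 = 24)
H = 48 (H = 12 - 6*(1*(-1) - 5) = 12 - 6*(-1 - 5) = 12 - 6*(-6) = 12 + 36 = 48)
r(B) = -6 (r(B) = -2 - 4 = -6)
S(N, C) = (48 + N)/(4 + C) (S(N, C) = (N + 48)/(C + 4) = (48 + N)/(4 + C))
(S(Y, -3)*(-18))*(r(-3)*0) = (((48 + 24)/(4 - 3))*(-18))*(-6*0) = ((72/1)*(-18))*0 = ((1*72)*(-18))*0 = (72*(-18))*0 = -1296*0 = 0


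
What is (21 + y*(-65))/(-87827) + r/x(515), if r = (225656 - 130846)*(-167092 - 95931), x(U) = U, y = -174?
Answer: -438032080767295/9046181 ≈ -4.8422e+7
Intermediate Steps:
r = -24937210630 (r = 94810*(-263023) = -24937210630)
(21 + y*(-65))/(-87827) + r/x(515) = (21 - 174*(-65))/(-87827) - 24937210630/515 = (21 + 11310)*(-1/87827) - 24937210630*1/515 = 11331*(-1/87827) - 4987442126/103 = -11331/87827 - 4987442126/103 = -438032080767295/9046181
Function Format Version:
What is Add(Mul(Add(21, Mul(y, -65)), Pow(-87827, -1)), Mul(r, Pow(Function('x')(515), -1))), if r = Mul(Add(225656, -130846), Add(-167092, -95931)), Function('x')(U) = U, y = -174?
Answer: Rational(-438032080767295, 9046181) ≈ -4.8422e+7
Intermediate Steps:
r = -24937210630 (r = Mul(94810, -263023) = -24937210630)
Add(Mul(Add(21, Mul(y, -65)), Pow(-87827, -1)), Mul(r, Pow(Function('x')(515), -1))) = Add(Mul(Add(21, Mul(-174, -65)), Pow(-87827, -1)), Mul(-24937210630, Pow(515, -1))) = Add(Mul(Add(21, 11310), Rational(-1, 87827)), Mul(-24937210630, Rational(1, 515))) = Add(Mul(11331, Rational(-1, 87827)), Rational(-4987442126, 103)) = Add(Rational(-11331, 87827), Rational(-4987442126, 103)) = Rational(-438032080767295, 9046181)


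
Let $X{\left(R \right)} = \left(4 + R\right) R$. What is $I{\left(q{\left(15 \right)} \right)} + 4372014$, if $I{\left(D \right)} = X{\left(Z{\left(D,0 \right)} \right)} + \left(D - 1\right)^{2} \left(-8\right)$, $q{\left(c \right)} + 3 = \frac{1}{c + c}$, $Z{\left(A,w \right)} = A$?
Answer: $\frac{3934696553}{900} \approx 4.3719 \cdot 10^{6}$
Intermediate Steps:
$q{\left(c \right)} = -3 + \frac{1}{2 c}$ ($q{\left(c \right)} = -3 + \frac{1}{c + c} = -3 + \frac{1}{2 c}$)
$X{\left(R \right)} = R \left(4 + R\right)$
$I{\left(D \right)} = - 8 \left(-1 + D\right)^{2} + D \left(4 + D\right)$ ($I{\left(D \right)} = D \left(4 + D\right) + \left(D - 1\right)^{2} \left(-8\right) = D \left(4 + D\right) + \left(-1 + D\right)^{2} \left(-8\right) = D \left(4 + D\right) - 8 \left(-1 + D\right)^{2} = - 8 \left(-1 + D\right)^{2} + D \left(4 + D\right)$)
$I{\left(q{\left(15 \right)} \right)} + 4372014 = \left(-8 - 7 \left(-3 + \frac{1}{2 \cdot 15}\right)^{2} + 20 \left(-3 + \frac{1}{2 \cdot 15}\right)\right) + 4372014 = \left(-8 - 7 \left(-3 + \frac{1}{2} \cdot \frac{1}{15}\right)^{2} + 20 \left(-3 + \frac{1}{2} \cdot \frac{1}{15}\right)\right) + 4372014 = \left(-8 - 7 \left(-3 + \frac{1}{30}\right)^{2} + 20 \left(-3 + \frac{1}{30}\right)\right) + 4372014 = \left(-8 - 7 \left(- \frac{89}{30}\right)^{2} + 20 \left(- \frac{89}{30}\right)\right) + 4372014 = \left(-8 - \frac{55447}{900} - \frac{178}{3}\right) + 4372014 = - \frac{116047}{900} + 4372014 = \frac{3934696553}{900}$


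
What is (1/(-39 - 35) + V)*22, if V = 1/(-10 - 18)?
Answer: -561/518 ≈ -1.0830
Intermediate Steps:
V = -1/28 (V = 1/(-28) = -1/28 ≈ -0.035714)
(1/(-39 - 35) + V)*22 = (1/(-39 - 35) - 1/28)*22 = (1/(-74) - 1/28)*22 = (-1/74 - 1/28)*22 = -51/1036*22 = -561/518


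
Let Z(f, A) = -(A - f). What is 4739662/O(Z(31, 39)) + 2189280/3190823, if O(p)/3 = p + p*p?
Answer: 7561895160433/268029132 ≈ 28213.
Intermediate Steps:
Z(f, A) = f - A
O(p) = 3*p + 3*p² (O(p) = 3*(p + p*p) = 3*(p + p²) = 3*p + 3*p²)
4739662/O(Z(31, 39)) + 2189280/3190823 = 4739662/((3*(31 - 1*39)*(1 + (31 - 1*39)))) + 2189280/3190823 = 4739662/((3*(31 - 39)*(1 + (31 - 39)))) + 2189280*(1/3190823) = 4739662/((3*(-8)*(1 - 8))) + 2189280/3190823 = 4739662/((3*(-8)*(-7))) + 2189280/3190823 = 4739662/168 + 2189280/3190823 = 4739662*(1/168) + 2189280/3190823 = 2369831/84 + 2189280/3190823 = 7561895160433/268029132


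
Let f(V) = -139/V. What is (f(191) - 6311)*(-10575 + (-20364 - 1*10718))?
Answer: 50219179780/191 ≈ 2.6293e+8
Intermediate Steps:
(f(191) - 6311)*(-10575 + (-20364 - 1*10718)) = (-139/191 - 6311)*(-10575 + (-20364 - 1*10718)) = (-139*1/191 - 6311)*(-10575 + (-20364 - 10718)) = (-139/191 - 6311)*(-10575 - 31082) = -1205540/191*(-41657) = 50219179780/191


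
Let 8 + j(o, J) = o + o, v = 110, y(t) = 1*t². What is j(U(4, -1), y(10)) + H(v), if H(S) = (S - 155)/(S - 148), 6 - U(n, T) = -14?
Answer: 1261/38 ≈ 33.184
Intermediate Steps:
y(t) = t²
U(n, T) = 20 (U(n, T) = 6 - 1*(-14) = 6 + 14 = 20)
j(o, J) = -8 + 2*o (j(o, J) = -8 + (o + o) = -8 + 2*o)
H(S) = (-155 + S)/(-148 + S)
j(U(4, -1), y(10)) + H(v) = (-8 + 2*20) + (-155 + 110)/(-148 + 110) = (-8 + 40) - 45/(-38) = 32 - 1/38*(-45) = 32 + 45/38 = 1261/38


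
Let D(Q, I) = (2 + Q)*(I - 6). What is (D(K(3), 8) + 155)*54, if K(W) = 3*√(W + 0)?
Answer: 8586 + 324*√3 ≈ 9147.2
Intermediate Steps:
K(W) = 3*√W
D(Q, I) = (-6 + I)*(2 + Q) (D(Q, I) = (2 + Q)*(-6 + I) = (-6 + I)*(2 + Q))
(D(K(3), 8) + 155)*54 = ((-12 - 18*√3 + 2*8 + 8*(3*√3)) + 155)*54 = ((-12 - 18*√3 + 16 + 24*√3) + 155)*54 = ((4 + 6*√3) + 155)*54 = (159 + 6*√3)*54 = 8586 + 324*√3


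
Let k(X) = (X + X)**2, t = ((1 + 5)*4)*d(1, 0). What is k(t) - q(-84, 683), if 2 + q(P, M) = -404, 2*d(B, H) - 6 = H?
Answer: 21142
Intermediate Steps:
d(B, H) = 3 + H/2
q(P, M) = -406 (q(P, M) = -2 - 404 = -406)
t = 72 (t = ((1 + 5)*4)*(3 + (1/2)*0) = (6*4)*(3 + 0) = 24*3 = 72)
k(X) = 4*X**2 (k(X) = (2*X)**2 = 4*X**2)
k(t) - q(-84, 683) = 4*72**2 - 1*(-406) = 4*5184 + 406 = 20736 + 406 = 21142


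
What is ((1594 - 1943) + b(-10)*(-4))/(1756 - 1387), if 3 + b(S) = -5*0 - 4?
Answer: -107/123 ≈ -0.86992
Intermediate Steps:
b(S) = -7 (b(S) = -3 + (-5*0 - 4) = -3 + (0 - 4) = -3 - 4 = -7)
((1594 - 1943) + b(-10)*(-4))/(1756 - 1387) = ((1594 - 1943) - 7*(-4))/(1756 - 1387) = (-349 + 28)/369 = -321*1/369 = -107/123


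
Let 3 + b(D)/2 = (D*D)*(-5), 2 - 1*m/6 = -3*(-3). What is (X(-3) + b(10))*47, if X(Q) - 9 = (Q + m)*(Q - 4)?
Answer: -32054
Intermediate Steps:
m = -42 (m = 12 - (-18)*(-3) = 12 - 6*9 = 12 - 54 = -42)
b(D) = -6 - 10*D² (b(D) = -6 + 2*((D*D)*(-5)) = -6 + 2*(D²*(-5)) = -6 + 2*(-5*D²) = -6 - 10*D²)
X(Q) = 9 + (-42 + Q)*(-4 + Q) (X(Q) = 9 + (Q - 42)*(Q - 4) = 9 + (-42 + Q)*(-4 + Q))
(X(-3) + b(10))*47 = ((177 + (-3)² - 46*(-3)) + (-6 - 10*10²))*47 = ((177 + 9 + 138) + (-6 - 10*100))*47 = (324 + (-6 - 1000))*47 = (324 - 1006)*47 = -682*47 = -32054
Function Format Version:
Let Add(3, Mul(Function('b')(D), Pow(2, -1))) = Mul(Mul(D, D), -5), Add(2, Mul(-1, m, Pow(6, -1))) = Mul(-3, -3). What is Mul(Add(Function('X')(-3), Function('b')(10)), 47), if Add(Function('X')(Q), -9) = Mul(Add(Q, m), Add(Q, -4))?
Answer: -32054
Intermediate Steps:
m = -42 (m = Add(12, Mul(-6, Mul(-3, -3))) = Add(12, Mul(-6, 9)) = Add(12, -54) = -42)
Function('b')(D) = Add(-6, Mul(-10, Pow(D, 2))) (Function('b')(D) = Add(-6, Mul(2, Mul(Mul(D, D), -5))) = Add(-6, Mul(2, Mul(Pow(D, 2), -5))) = Add(-6, Mul(2, Mul(-5, Pow(D, 2)))) = Add(-6, Mul(-10, Pow(D, 2))))
Function('X')(Q) = Add(9, Mul(Add(-42, Q), Add(-4, Q))) (Function('X')(Q) = Add(9, Mul(Add(Q, -42), Add(Q, -4))) = Add(9, Mul(Add(-42, Q), Add(-4, Q))))
Mul(Add(Function('X')(-3), Function('b')(10)), 47) = Mul(Add(Add(177, Pow(-3, 2), Mul(-46, -3)), Add(-6, Mul(-10, Pow(10, 2)))), 47) = Mul(Add(Add(177, 9, 138), Add(-6, Mul(-10, 100))), 47) = Mul(Add(324, Add(-6, -1000)), 47) = Mul(Add(324, -1006), 47) = Mul(-682, 47) = -32054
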